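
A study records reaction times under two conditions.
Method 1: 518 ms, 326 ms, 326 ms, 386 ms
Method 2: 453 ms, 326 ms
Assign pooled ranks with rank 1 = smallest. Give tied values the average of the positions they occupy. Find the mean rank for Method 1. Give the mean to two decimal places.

Sorted (ascending): 326, 326, 326, 386, 453, 518
The 3 values of 326 occupy positions 1–3 → average rank 2.
Method 1 values → pooled ranks: 518→6, 326→2, 326→2, 386→4
Mean rank = (6 + 2 + 2 + 4) / 4 = 3.50

3.50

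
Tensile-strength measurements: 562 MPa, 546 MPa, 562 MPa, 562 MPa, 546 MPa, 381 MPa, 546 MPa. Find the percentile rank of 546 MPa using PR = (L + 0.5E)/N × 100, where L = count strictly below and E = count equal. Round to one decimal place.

35.7

N = 7.
Strictly below 546: 1. Equal to 546: 3.
PR = (1 + 0.5·3)/7 × 100 = 35.7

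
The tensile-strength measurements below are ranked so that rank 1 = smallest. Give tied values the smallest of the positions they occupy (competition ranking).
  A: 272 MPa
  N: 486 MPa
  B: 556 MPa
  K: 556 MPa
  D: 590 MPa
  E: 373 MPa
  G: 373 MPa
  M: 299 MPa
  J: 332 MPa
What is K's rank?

7

Sorted (ascending): 272, 299, 332, 373, 373, 486, 556, 556, 590
The 2 values of 373 occupy positions 4–5 → each gets rank 4.
The 2 values of 556 occupy positions 7–8 → each gets rank 7.
K has value 556 MPa → rank 7.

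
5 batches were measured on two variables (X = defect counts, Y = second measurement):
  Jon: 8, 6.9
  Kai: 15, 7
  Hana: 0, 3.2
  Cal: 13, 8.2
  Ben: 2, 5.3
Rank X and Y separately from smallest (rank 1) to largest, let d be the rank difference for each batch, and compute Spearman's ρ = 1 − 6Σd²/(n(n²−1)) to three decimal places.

0.900

Ranks of variable 1: 3, 5, 1, 4, 2
Ranks of variable 2: 3, 4, 1, 5, 2
d = r₁ − r₂: 0, 1, 0, -1, 0
d²: 0, 1, 0, 1, 0; Σd² = 2
ρ = 1 − 6·2/(5·24) = 1 − 12/120 = 0.900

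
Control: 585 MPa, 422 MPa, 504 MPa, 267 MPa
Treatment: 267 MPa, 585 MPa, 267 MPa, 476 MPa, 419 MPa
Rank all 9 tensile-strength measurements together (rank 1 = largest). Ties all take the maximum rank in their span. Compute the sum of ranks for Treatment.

Sorted (descending): 585, 585, 504, 476, 422, 419, 267, 267, 267
The 2 values of 585 occupy positions 1–2 → each gets rank 2.
The 3 values of 267 occupy positions 7–9 → each gets rank 9.
Treatment values → pooled ranks: 267→9, 585→2, 267→9, 476→4, 419→6
Rank sum = 9 + 2 + 9 + 4 + 6 = 30

30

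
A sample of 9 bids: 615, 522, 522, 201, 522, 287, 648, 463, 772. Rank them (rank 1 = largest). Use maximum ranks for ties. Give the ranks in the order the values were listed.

Sorted (descending): 772, 648, 615, 522, 522, 522, 463, 287, 201
The 3 values of 522 occupy positions 4–6 → each gets rank 6.

3, 6, 6, 9, 6, 8, 2, 7, 1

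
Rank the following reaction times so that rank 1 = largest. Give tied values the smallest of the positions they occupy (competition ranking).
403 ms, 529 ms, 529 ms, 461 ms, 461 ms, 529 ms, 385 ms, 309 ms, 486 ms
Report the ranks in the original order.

Sorted (descending): 529, 529, 529, 486, 461, 461, 403, 385, 309
The 3 values of 529 occupy positions 1–3 → each gets rank 1.
The 2 values of 461 occupy positions 5–6 → each gets rank 5.

7, 1, 1, 5, 5, 1, 8, 9, 4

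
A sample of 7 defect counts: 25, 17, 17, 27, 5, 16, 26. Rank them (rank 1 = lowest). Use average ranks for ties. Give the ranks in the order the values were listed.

Sorted (ascending): 5, 16, 17, 17, 25, 26, 27
The 2 values of 17 occupy positions 3–4 → average rank (3+4)/2 = 3.5.

5, 3.5, 3.5, 7, 1, 2, 6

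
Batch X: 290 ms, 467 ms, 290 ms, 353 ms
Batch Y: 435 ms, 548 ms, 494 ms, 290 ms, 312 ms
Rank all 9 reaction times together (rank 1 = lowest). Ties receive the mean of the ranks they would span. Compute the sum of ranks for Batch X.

16

Sorted (ascending): 290, 290, 290, 312, 353, 435, 467, 494, 548
The 3 values of 290 occupy positions 1–3 → average rank 2.
Batch X values → pooled ranks: 290→2, 467→7, 290→2, 353→5
Rank sum = 2 + 7 + 2 + 5 = 16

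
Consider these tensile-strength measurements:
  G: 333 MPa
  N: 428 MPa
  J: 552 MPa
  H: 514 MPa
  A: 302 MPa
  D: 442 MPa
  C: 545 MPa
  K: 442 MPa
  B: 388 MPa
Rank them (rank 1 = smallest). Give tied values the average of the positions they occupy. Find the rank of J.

9

Sorted (ascending): 302, 333, 388, 428, 442, 442, 514, 545, 552
The 2 values of 442 occupy positions 5–6 → average rank (5+6)/2 = 5.5.
J has value 552 MPa → rank 9.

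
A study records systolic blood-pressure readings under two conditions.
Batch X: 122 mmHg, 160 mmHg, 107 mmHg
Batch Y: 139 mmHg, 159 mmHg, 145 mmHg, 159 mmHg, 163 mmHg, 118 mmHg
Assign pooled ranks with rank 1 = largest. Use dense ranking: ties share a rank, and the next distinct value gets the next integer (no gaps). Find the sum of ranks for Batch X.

16

Sorted (descending): 163, 160, 159, 159, 145, 139, 122, 118, 107
The 2 values of 159 share dense rank 3.
Remaining distinct values take the next consecutive integers.
Batch X values → pooled ranks: 122→6, 160→2, 107→8
Rank sum = 6 + 2 + 8 = 16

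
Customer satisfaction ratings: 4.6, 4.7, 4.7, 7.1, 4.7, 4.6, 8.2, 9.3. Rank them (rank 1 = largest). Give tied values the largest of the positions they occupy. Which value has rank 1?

9.3

Sorted (descending): 9.3, 8.2, 7.1, 4.7, 4.7, 4.7, 4.6, 4.6
The 3 values of 4.7 occupy positions 4–6 → each gets rank 6.
The 2 values of 4.6 occupy positions 7–8 → each gets rank 8.
Rank 1 → value 9.3.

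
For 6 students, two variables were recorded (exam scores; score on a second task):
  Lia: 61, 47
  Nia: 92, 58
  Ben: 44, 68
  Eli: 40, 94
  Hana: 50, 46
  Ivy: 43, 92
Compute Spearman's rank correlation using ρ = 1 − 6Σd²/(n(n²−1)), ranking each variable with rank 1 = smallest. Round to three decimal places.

Ranks of variable 1: 5, 6, 3, 1, 4, 2
Ranks of variable 2: 2, 3, 4, 6, 1, 5
d = r₁ − r₂: 3, 3, -1, -5, 3, -3
d²: 9, 9, 1, 25, 9, 9; Σd² = 62
ρ = 1 − 6·62/(6·35) = 1 − 372/210 = -0.771

-0.771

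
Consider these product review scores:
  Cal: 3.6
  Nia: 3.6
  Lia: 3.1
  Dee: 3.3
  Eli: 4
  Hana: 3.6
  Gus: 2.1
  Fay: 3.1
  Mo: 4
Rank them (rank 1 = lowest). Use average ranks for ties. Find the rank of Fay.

Sorted (ascending): 2.1, 3.1, 3.1, 3.3, 3.6, 3.6, 3.6, 4, 4
The 2 values of 3.1 occupy positions 2–3 → average rank (2+3)/2 = 2.5.
The 3 values of 3.6 occupy positions 5–7 → average rank 6.
The 2 values of 4 occupy positions 8–9 → average rank (8+9)/2 = 8.5.
Fay has value 3.1 → rank 2.5.

2.5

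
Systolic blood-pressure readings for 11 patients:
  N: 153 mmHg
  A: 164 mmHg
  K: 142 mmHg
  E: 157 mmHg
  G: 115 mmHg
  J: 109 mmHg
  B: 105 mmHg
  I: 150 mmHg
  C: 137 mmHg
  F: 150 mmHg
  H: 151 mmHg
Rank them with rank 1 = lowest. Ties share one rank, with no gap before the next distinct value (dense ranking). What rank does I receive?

Sorted (ascending): 105, 109, 115, 137, 142, 150, 150, 151, 153, 157, 164
The 2 values of 150 share dense rank 6.
Remaining distinct values take the next consecutive integers.
I has value 150 mmHg → rank 6.

6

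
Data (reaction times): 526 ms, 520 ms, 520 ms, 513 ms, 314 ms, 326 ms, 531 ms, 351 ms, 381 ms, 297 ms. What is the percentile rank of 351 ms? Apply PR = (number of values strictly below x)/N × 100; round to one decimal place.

N = 10.
Strictly below 351: 3. Equal to 351: 1.
PR = 3/10 × 100 = 30.0

30.0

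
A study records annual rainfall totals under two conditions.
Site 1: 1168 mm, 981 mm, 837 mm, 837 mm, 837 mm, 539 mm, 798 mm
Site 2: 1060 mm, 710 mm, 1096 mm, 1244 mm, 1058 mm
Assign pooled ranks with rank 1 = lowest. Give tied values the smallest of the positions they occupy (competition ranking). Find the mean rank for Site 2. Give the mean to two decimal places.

Sorted (ascending): 539, 710, 798, 837, 837, 837, 981, 1058, 1060, 1096, 1168, 1244
The 3 values of 837 occupy positions 4–6 → each gets rank 4.
Site 2 values → pooled ranks: 1060→9, 710→2, 1096→10, 1244→12, 1058→8
Mean rank = (9 + 2 + 10 + 12 + 8) / 5 = 8.20

8.20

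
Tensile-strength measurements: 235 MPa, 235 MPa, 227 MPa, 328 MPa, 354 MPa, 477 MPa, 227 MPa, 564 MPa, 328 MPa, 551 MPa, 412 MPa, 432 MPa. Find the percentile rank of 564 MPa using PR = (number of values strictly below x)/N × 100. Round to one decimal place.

91.7

N = 12.
Strictly below 564: 11. Equal to 564: 1.
PR = 11/12 × 100 = 91.7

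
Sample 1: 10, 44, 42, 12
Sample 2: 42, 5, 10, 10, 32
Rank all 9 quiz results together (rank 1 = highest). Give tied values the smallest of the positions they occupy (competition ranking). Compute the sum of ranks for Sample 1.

14

Sorted (descending): 44, 42, 42, 32, 12, 10, 10, 10, 5
The 2 values of 42 occupy positions 2–3 → each gets rank 2.
The 3 values of 10 occupy positions 6–8 → each gets rank 6.
Sample 1 values → pooled ranks: 10→6, 44→1, 42→2, 12→5
Rank sum = 6 + 1 + 2 + 5 = 14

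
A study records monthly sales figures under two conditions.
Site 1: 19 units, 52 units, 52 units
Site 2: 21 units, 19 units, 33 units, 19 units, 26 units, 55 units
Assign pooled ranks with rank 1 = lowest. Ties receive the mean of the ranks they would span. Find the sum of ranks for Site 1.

17

Sorted (ascending): 19, 19, 19, 21, 26, 33, 52, 52, 55
The 3 values of 19 occupy positions 1–3 → average rank 2.
The 2 values of 52 occupy positions 7–8 → average rank (7+8)/2 = 7.5.
Site 1 values → pooled ranks: 19→2, 52→7.5, 52→7.5
Rank sum = 2 + 7.5 + 7.5 = 17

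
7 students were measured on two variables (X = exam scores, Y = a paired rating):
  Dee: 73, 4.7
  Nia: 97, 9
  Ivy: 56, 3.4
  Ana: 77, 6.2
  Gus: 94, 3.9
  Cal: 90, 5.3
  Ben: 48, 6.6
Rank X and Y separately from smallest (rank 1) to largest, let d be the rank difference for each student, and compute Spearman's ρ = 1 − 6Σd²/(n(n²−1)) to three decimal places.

Ranks of variable 1: 3, 7, 2, 4, 6, 5, 1
Ranks of variable 2: 3, 7, 1, 5, 2, 4, 6
d = r₁ − r₂: 0, 0, 1, -1, 4, 1, -5
d²: 0, 0, 1, 1, 16, 1, 25; Σd² = 44
ρ = 1 − 6·44/(7·48) = 1 − 264/336 = 0.214

0.214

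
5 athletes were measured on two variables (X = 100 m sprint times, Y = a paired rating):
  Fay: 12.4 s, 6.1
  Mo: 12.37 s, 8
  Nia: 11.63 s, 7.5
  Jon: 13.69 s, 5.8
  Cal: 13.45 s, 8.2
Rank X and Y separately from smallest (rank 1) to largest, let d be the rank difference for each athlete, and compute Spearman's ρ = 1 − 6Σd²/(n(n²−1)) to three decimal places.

Ranks of variable 1: 3, 2, 1, 5, 4
Ranks of variable 2: 2, 4, 3, 1, 5
d = r₁ − r₂: 1, -2, -2, 4, -1
d²: 1, 4, 4, 16, 1; Σd² = 26
ρ = 1 − 6·26/(5·24) = 1 − 156/120 = -0.300

-0.300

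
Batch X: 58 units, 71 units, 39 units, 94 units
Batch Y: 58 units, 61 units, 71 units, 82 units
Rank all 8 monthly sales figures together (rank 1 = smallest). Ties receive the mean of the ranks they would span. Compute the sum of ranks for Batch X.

Sorted (ascending): 39, 58, 58, 61, 71, 71, 82, 94
The 2 values of 58 occupy positions 2–3 → average rank (2+3)/2 = 2.5.
The 2 values of 71 occupy positions 5–6 → average rank (5+6)/2 = 5.5.
Batch X values → pooled ranks: 58→2.5, 71→5.5, 39→1, 94→8
Rank sum = 2.5 + 5.5 + 1 + 8 = 17

17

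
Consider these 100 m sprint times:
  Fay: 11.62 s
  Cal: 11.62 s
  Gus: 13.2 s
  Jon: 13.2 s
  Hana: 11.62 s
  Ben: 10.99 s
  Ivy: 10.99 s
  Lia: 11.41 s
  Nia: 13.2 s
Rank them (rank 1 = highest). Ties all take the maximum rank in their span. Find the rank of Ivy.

Sorted (descending): 13.2, 13.2, 13.2, 11.62, 11.62, 11.62, 11.41, 10.99, 10.99
The 3 values of 13.2 occupy positions 1–3 → each gets rank 3.
The 3 values of 11.62 occupy positions 4–6 → each gets rank 6.
The 2 values of 10.99 occupy positions 8–9 → each gets rank 9.
Ivy has value 10.99 s → rank 9.

9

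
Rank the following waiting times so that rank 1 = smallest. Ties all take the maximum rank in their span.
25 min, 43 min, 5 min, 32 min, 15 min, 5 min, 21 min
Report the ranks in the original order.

Sorted (ascending): 5, 5, 15, 21, 25, 32, 43
The 2 values of 5 occupy positions 1–2 → each gets rank 2.

5, 7, 2, 6, 3, 2, 4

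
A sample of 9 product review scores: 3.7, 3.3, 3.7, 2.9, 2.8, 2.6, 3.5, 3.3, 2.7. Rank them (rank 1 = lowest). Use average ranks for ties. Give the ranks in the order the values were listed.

8.5, 5.5, 8.5, 4, 3, 1, 7, 5.5, 2

Sorted (ascending): 2.6, 2.7, 2.8, 2.9, 3.3, 3.3, 3.5, 3.7, 3.7
The 2 values of 3.3 occupy positions 5–6 → average rank (5+6)/2 = 5.5.
The 2 values of 3.7 occupy positions 8–9 → average rank (8+9)/2 = 8.5.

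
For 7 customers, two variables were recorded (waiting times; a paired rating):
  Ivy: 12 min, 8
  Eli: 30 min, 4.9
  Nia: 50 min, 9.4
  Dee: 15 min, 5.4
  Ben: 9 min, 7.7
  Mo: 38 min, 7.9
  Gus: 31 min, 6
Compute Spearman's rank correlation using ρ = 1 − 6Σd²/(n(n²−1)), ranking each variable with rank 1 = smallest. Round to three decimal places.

0.286

Ranks of variable 1: 2, 4, 7, 3, 1, 6, 5
Ranks of variable 2: 6, 1, 7, 2, 4, 5, 3
d = r₁ − r₂: -4, 3, 0, 1, -3, 1, 2
d²: 16, 9, 0, 1, 9, 1, 4; Σd² = 40
ρ = 1 − 6·40/(7·48) = 1 − 240/336 = 0.286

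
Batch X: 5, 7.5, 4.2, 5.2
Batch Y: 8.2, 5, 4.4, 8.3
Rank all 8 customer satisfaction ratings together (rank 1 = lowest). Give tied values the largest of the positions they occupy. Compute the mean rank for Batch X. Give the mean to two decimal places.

Sorted (ascending): 4.2, 4.4, 5, 5, 5.2, 7.5, 8.2, 8.3
The 2 values of 5 occupy positions 3–4 → each gets rank 4.
Batch X values → pooled ranks: 5→4, 7.5→6, 4.2→1, 5.2→5
Mean rank = (4 + 6 + 1 + 5) / 4 = 4.00

4.00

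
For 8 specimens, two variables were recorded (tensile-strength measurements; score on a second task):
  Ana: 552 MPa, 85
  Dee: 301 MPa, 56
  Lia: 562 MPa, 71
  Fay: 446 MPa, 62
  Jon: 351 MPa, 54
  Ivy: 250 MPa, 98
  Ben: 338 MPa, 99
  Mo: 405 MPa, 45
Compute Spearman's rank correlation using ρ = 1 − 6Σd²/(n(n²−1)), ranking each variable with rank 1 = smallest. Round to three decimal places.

Ranks of variable 1: 7, 2, 8, 6, 4, 1, 3, 5
Ranks of variable 2: 6, 3, 5, 4, 2, 7, 8, 1
d = r₁ − r₂: 1, -1, 3, 2, 2, -6, -5, 4
d²: 1, 1, 9, 4, 4, 36, 25, 16; Σd² = 96
ρ = 1 − 6·96/(8·63) = 1 − 576/504 = -0.143

-0.143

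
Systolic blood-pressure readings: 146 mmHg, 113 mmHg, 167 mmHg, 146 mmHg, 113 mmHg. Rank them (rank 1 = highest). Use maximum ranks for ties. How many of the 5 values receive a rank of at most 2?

Sorted (descending): 167, 146, 146, 113, 113
The 2 values of 146 occupy positions 2–3 → each gets rank 3.
The 2 values of 113 occupy positions 4–5 → each gets rank 5.
Ranks ≤ 2: {1} → 1 value.

1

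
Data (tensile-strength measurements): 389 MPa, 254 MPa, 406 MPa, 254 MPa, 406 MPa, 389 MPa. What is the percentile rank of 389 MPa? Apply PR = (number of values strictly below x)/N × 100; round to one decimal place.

N = 6.
Strictly below 389: 2. Equal to 389: 2.
PR = 2/6 × 100 = 33.3

33.3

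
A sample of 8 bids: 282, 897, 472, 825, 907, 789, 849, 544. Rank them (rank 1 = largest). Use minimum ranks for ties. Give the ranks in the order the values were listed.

Sorted (descending): 907, 897, 849, 825, 789, 544, 472, 282
No ties — each value takes its position as its rank.

8, 2, 7, 4, 1, 5, 3, 6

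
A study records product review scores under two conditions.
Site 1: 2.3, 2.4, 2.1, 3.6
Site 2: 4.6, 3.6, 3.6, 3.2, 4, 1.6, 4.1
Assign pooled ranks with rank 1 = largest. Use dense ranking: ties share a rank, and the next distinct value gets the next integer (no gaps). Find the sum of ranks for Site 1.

Sorted (descending): 4.6, 4.1, 4, 3.6, 3.6, 3.6, 3.2, 2.4, 2.3, 2.1, 1.6
The 3 values of 3.6 share dense rank 4.
Remaining distinct values take the next consecutive integers.
Site 1 values → pooled ranks: 2.3→7, 2.4→6, 2.1→8, 3.6→4
Rank sum = 7 + 6 + 8 + 4 = 25

25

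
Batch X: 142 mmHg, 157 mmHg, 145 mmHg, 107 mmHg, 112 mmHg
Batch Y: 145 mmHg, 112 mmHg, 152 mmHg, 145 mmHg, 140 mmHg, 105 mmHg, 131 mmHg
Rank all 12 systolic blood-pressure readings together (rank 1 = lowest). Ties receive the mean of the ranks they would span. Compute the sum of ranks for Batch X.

33.5

Sorted (ascending): 105, 107, 112, 112, 131, 140, 142, 145, 145, 145, 152, 157
The 2 values of 112 occupy positions 3–4 → average rank (3+4)/2 = 3.5.
The 3 values of 145 occupy positions 8–10 → average rank 9.
Batch X values → pooled ranks: 142→7, 157→12, 145→9, 107→2, 112→3.5
Rank sum = 7 + 12 + 9 + 2 + 3.5 = 33.5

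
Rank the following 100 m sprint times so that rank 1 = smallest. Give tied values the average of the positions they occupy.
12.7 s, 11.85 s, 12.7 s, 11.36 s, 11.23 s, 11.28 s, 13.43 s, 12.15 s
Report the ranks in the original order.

6.5, 4, 6.5, 3, 1, 2, 8, 5

Sorted (ascending): 11.23, 11.28, 11.36, 11.85, 12.15, 12.7, 12.7, 13.43
The 2 values of 12.7 occupy positions 6–7 → average rank (6+7)/2 = 6.5.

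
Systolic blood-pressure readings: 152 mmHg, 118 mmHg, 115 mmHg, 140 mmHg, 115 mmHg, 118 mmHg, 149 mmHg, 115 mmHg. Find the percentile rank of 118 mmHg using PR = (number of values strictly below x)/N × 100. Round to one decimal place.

37.5

N = 8.
Strictly below 118: 3. Equal to 118: 2.
PR = 3/8 × 100 = 37.5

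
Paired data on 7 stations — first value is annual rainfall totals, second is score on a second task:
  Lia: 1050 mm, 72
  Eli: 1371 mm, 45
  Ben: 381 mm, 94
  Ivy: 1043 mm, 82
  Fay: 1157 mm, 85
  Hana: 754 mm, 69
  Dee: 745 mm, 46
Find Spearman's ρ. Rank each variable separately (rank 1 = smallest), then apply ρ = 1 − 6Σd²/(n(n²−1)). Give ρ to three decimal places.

-0.321

Ranks of variable 1: 5, 7, 1, 4, 6, 3, 2
Ranks of variable 2: 4, 1, 7, 5, 6, 3, 2
d = r₁ − r₂: 1, 6, -6, -1, 0, 0, 0
d²: 1, 36, 36, 1, 0, 0, 0; Σd² = 74
ρ = 1 − 6·74/(7·48) = 1 − 444/336 = -0.321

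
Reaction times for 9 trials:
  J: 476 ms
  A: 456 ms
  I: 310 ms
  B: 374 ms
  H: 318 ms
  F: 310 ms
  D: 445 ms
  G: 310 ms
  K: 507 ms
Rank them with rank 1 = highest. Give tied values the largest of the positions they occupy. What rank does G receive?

9

Sorted (descending): 507, 476, 456, 445, 374, 318, 310, 310, 310
The 3 values of 310 occupy positions 7–9 → each gets rank 9.
G has value 310 ms → rank 9.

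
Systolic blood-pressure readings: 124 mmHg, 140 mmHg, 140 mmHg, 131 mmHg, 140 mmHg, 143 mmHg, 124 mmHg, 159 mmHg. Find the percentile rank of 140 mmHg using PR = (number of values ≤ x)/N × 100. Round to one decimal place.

75.0

N = 8.
Strictly below 140: 3. Equal to 140: 3.
PR = 6/8 × 100 = 75.0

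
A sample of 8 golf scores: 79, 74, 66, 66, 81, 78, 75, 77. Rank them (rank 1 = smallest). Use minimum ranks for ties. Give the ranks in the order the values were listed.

Sorted (ascending): 66, 66, 74, 75, 77, 78, 79, 81
The 2 values of 66 occupy positions 1–2 → each gets rank 1.

7, 3, 1, 1, 8, 6, 4, 5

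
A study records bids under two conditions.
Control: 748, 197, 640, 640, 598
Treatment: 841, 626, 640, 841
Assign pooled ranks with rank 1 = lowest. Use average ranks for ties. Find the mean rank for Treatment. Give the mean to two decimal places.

Sorted (ascending): 197, 598, 626, 640, 640, 640, 748, 841, 841
The 3 values of 640 occupy positions 4–6 → average rank 5.
The 2 values of 841 occupy positions 8–9 → average rank (8+9)/2 = 8.5.
Treatment values → pooled ranks: 841→8.5, 626→3, 640→5, 841→8.5
Mean rank = (8.5 + 3 + 5 + 8.5) / 4 = 6.25

6.25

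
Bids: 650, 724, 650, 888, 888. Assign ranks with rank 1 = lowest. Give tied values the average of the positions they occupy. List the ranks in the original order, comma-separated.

Sorted (ascending): 650, 650, 724, 888, 888
The 2 values of 650 occupy positions 1–2 → average rank (1+2)/2 = 1.5.
The 2 values of 888 occupy positions 4–5 → average rank (4+5)/2 = 4.5.

1.5, 3, 1.5, 4.5, 4.5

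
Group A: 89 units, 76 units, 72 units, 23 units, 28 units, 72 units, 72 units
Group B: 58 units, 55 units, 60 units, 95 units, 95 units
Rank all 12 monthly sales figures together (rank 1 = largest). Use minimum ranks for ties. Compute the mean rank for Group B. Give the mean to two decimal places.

Sorted (descending): 95, 95, 89, 76, 72, 72, 72, 60, 58, 55, 28, 23
The 2 values of 95 occupy positions 1–2 → each gets rank 1.
The 3 values of 72 occupy positions 5–7 → each gets rank 5.
Group B values → pooled ranks: 58→9, 55→10, 60→8, 95→1, 95→1
Mean rank = (9 + 10 + 8 + 1 + 1) / 5 = 5.80

5.80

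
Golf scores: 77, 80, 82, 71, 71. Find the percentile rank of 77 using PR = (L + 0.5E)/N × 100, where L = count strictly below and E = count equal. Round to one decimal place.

N = 5.
Strictly below 77: 2. Equal to 77: 1.
PR = (2 + 0.5·1)/5 × 100 = 50.0

50.0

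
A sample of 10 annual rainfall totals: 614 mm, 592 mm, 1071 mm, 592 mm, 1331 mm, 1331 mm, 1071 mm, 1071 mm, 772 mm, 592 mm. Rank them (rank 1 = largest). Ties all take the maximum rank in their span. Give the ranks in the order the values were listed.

7, 10, 5, 10, 2, 2, 5, 5, 6, 10

Sorted (descending): 1331, 1331, 1071, 1071, 1071, 772, 614, 592, 592, 592
The 2 values of 1331 occupy positions 1–2 → each gets rank 2.
The 3 values of 1071 occupy positions 3–5 → each gets rank 5.
The 3 values of 592 occupy positions 8–10 → each gets rank 10.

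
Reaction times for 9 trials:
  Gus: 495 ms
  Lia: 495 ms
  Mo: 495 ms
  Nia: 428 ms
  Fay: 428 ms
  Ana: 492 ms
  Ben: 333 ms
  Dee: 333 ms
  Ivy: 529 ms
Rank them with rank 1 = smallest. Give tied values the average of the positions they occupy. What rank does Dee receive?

1.5

Sorted (ascending): 333, 333, 428, 428, 492, 495, 495, 495, 529
The 2 values of 333 occupy positions 1–2 → average rank (1+2)/2 = 1.5.
The 2 values of 428 occupy positions 3–4 → average rank (3+4)/2 = 3.5.
The 3 values of 495 occupy positions 6–8 → average rank 7.
Dee has value 333 ms → rank 1.5.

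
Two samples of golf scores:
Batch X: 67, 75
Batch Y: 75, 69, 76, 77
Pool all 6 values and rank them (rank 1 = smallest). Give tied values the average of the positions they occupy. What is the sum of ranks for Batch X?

4.5

Sorted (ascending): 67, 69, 75, 75, 76, 77
The 2 values of 75 occupy positions 3–4 → average rank (3+4)/2 = 3.5.
Batch X values → pooled ranks: 67→1, 75→3.5
Rank sum = 1 + 3.5 = 4.5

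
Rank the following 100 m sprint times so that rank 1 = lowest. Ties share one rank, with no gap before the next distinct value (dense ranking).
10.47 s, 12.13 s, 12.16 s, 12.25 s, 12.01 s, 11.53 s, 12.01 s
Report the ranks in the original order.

1, 4, 5, 6, 3, 2, 3

Sorted (ascending): 10.47, 11.53, 12.01, 12.01, 12.13, 12.16, 12.25
The 2 values of 12.01 share dense rank 3.
Remaining distinct values take the next consecutive integers.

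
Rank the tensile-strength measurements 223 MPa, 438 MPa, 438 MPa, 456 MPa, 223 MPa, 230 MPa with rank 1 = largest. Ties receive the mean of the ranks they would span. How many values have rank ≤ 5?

4

Sorted (descending): 456, 438, 438, 230, 223, 223
The 2 values of 438 occupy positions 2–3 → average rank (2+3)/2 = 2.5.
The 2 values of 223 occupy positions 5–6 → average rank (5+6)/2 = 5.5.
Ranks ≤ 5: {1, 2.5, 2.5, 4} → 4 values.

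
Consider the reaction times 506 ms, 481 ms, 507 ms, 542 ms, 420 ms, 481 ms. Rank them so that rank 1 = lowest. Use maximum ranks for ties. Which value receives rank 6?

Sorted (ascending): 420, 481, 481, 506, 507, 542
The 2 values of 481 occupy positions 2–3 → each gets rank 3.
Rank 6 → value 542.

542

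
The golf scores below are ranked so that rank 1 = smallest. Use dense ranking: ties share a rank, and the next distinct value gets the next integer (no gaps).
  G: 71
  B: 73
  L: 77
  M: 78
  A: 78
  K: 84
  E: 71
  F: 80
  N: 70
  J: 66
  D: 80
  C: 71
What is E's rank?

Sorted (ascending): 66, 70, 71, 71, 71, 73, 77, 78, 78, 80, 80, 84
The 3 values of 71 share dense rank 3.
The 2 values of 78 share dense rank 6.
The 2 values of 80 share dense rank 7.
Remaining distinct values take the next consecutive integers.
E has value 71 → rank 3.

3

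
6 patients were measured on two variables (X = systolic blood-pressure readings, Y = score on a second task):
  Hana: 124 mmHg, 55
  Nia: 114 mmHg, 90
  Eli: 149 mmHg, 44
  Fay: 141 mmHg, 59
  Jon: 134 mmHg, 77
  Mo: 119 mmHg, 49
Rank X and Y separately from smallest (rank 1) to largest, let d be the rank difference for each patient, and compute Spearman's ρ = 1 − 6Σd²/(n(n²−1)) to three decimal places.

Ranks of variable 1: 3, 1, 6, 5, 4, 2
Ranks of variable 2: 3, 6, 1, 4, 5, 2
d = r₁ − r₂: 0, -5, 5, 1, -1, 0
d²: 0, 25, 25, 1, 1, 0; Σd² = 52
ρ = 1 − 6·52/(6·35) = 1 − 312/210 = -0.486

-0.486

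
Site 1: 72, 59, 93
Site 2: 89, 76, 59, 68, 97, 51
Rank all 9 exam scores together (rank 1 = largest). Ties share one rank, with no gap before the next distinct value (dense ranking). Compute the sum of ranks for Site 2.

29

Sorted (descending): 97, 93, 89, 76, 72, 68, 59, 59, 51
The 2 values of 59 share dense rank 7.
Remaining distinct values take the next consecutive integers.
Site 2 values → pooled ranks: 89→3, 76→4, 59→7, 68→6, 97→1, 51→8
Rank sum = 3 + 4 + 7 + 6 + 1 + 8 = 29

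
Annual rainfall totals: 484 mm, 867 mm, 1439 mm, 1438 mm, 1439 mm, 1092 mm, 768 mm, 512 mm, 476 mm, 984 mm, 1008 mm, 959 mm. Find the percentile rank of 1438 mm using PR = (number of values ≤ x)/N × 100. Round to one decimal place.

83.3

N = 12.
Strictly below 1438: 9. Equal to 1438: 1.
PR = 10/12 × 100 = 83.3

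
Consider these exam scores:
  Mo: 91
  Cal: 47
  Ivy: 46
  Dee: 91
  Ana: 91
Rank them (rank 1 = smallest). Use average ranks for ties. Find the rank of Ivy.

1

Sorted (ascending): 46, 47, 91, 91, 91
The 3 values of 91 occupy positions 3–5 → average rank 4.
Ivy has value 46 → rank 1.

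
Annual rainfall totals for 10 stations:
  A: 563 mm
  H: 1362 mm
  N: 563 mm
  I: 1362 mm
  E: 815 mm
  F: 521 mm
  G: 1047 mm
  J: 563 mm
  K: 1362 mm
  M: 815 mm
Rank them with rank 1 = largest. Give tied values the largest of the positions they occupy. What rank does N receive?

Sorted (descending): 1362, 1362, 1362, 1047, 815, 815, 563, 563, 563, 521
The 3 values of 1362 occupy positions 1–3 → each gets rank 3.
The 2 values of 815 occupy positions 5–6 → each gets rank 6.
The 3 values of 563 occupy positions 7–9 → each gets rank 9.
N has value 563 mm → rank 9.

9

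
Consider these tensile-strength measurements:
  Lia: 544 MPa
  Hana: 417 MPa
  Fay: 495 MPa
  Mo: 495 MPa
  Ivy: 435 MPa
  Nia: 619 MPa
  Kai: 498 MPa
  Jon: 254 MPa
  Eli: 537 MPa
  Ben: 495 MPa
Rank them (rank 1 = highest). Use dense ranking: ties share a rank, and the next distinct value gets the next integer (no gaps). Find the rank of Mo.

Sorted (descending): 619, 544, 537, 498, 495, 495, 495, 435, 417, 254
The 3 values of 495 share dense rank 5.
Remaining distinct values take the next consecutive integers.
Mo has value 495 MPa → rank 5.

5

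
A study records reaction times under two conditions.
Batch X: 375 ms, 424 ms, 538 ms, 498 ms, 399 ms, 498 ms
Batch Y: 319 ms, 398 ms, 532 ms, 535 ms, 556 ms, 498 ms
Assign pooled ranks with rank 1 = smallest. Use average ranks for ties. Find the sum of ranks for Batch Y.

Sorted (ascending): 319, 375, 398, 399, 424, 498, 498, 498, 532, 535, 538, 556
The 3 values of 498 occupy positions 6–8 → average rank 7.
Batch Y values → pooled ranks: 319→1, 398→3, 532→9, 535→10, 556→12, 498→7
Rank sum = 1 + 3 + 9 + 10 + 12 + 7 = 42

42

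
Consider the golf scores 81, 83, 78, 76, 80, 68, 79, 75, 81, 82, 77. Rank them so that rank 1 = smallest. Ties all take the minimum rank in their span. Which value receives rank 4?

Sorted (ascending): 68, 75, 76, 77, 78, 79, 80, 81, 81, 82, 83
The 2 values of 81 occupy positions 8–9 → each gets rank 8.
Rank 4 → value 77.

77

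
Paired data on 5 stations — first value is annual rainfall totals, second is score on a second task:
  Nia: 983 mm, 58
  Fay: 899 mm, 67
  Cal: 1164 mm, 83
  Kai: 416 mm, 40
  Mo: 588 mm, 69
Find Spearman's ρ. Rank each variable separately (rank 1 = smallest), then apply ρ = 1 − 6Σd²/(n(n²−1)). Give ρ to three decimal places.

Ranks of variable 1: 4, 3, 5, 1, 2
Ranks of variable 2: 2, 3, 5, 1, 4
d = r₁ − r₂: 2, 0, 0, 0, -2
d²: 4, 0, 0, 0, 4; Σd² = 8
ρ = 1 − 6·8/(5·24) = 1 − 48/120 = 0.600

0.600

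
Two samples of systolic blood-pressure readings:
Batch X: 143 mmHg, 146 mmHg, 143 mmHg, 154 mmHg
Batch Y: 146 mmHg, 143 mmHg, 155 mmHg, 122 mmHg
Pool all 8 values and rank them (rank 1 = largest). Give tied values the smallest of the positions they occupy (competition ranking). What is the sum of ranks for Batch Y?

17

Sorted (descending): 155, 154, 146, 146, 143, 143, 143, 122
The 2 values of 146 occupy positions 3–4 → each gets rank 3.
The 3 values of 143 occupy positions 5–7 → each gets rank 5.
Batch Y values → pooled ranks: 146→3, 143→5, 155→1, 122→8
Rank sum = 3 + 5 + 1 + 8 = 17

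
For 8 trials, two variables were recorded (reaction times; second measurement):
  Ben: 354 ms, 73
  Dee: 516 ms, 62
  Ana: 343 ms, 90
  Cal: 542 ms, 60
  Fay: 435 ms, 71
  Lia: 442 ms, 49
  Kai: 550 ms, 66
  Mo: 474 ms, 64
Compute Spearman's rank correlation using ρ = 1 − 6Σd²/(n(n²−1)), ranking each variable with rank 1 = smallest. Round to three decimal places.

-0.619

Ranks of variable 1: 2, 6, 1, 7, 3, 4, 8, 5
Ranks of variable 2: 7, 3, 8, 2, 6, 1, 5, 4
d = r₁ − r₂: -5, 3, -7, 5, -3, 3, 3, 1
d²: 25, 9, 49, 25, 9, 9, 9, 1; Σd² = 136
ρ = 1 − 6·136/(8·63) = 1 − 816/504 = -0.619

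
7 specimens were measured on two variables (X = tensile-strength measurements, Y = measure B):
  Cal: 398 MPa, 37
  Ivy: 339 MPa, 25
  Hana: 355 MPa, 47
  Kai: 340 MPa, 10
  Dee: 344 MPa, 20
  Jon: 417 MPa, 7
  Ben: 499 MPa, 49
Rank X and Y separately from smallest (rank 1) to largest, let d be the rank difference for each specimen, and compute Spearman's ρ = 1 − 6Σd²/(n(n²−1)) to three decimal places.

0.321

Ranks of variable 1: 5, 1, 4, 2, 3, 6, 7
Ranks of variable 2: 5, 4, 6, 2, 3, 1, 7
d = r₁ − r₂: 0, -3, -2, 0, 0, 5, 0
d²: 0, 9, 4, 0, 0, 25, 0; Σd² = 38
ρ = 1 − 6·38/(7·48) = 1 − 228/336 = 0.321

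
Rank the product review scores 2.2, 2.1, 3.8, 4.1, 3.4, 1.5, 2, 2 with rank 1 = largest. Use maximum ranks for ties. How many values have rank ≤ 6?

Sorted (descending): 4.1, 3.8, 3.4, 2.2, 2.1, 2, 2, 1.5
The 2 values of 2 occupy positions 6–7 → each gets rank 7.
Ranks ≤ 6: {1, 2, 3, 4, 5} → 5 values.

5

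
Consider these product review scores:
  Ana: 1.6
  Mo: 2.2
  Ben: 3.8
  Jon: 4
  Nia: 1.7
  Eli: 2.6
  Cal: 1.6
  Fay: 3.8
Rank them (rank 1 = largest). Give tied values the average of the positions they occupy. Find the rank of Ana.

Sorted (descending): 4, 3.8, 3.8, 2.6, 2.2, 1.7, 1.6, 1.6
The 2 values of 3.8 occupy positions 2–3 → average rank (2+3)/2 = 2.5.
The 2 values of 1.6 occupy positions 7–8 → average rank (7+8)/2 = 7.5.
Ana has value 1.6 → rank 7.5.

7.5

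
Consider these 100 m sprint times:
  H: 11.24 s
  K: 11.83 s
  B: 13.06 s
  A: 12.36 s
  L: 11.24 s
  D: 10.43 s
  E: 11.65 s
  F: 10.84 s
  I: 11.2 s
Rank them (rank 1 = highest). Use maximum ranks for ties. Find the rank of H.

6

Sorted (descending): 13.06, 12.36, 11.83, 11.65, 11.24, 11.24, 11.2, 10.84, 10.43
The 2 values of 11.24 occupy positions 5–6 → each gets rank 6.
H has value 11.24 s → rank 6.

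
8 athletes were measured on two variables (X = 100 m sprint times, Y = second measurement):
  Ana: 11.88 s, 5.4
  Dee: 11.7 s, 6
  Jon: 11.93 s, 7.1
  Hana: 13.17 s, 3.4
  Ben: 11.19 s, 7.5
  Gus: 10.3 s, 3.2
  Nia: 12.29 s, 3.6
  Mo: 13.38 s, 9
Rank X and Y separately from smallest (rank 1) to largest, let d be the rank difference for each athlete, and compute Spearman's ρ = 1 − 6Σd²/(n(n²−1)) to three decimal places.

0.238

Ranks of variable 1: 4, 3, 5, 7, 2, 1, 6, 8
Ranks of variable 2: 4, 5, 6, 2, 7, 1, 3, 8
d = r₁ − r₂: 0, -2, -1, 5, -5, 0, 3, 0
d²: 0, 4, 1, 25, 25, 0, 9, 0; Σd² = 64
ρ = 1 − 6·64/(8·63) = 1 − 384/504 = 0.238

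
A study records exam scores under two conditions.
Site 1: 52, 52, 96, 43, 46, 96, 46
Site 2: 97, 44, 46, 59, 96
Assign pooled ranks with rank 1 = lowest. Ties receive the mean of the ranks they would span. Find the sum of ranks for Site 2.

Sorted (ascending): 43, 44, 46, 46, 46, 52, 52, 59, 96, 96, 96, 97
The 3 values of 46 occupy positions 3–5 → average rank 4.
The 2 values of 52 occupy positions 6–7 → average rank (6+7)/2 = 6.5.
The 3 values of 96 occupy positions 9–11 → average rank 10.
Site 2 values → pooled ranks: 97→12, 44→2, 46→4, 59→8, 96→10
Rank sum = 12 + 2 + 4 + 8 + 10 = 36

36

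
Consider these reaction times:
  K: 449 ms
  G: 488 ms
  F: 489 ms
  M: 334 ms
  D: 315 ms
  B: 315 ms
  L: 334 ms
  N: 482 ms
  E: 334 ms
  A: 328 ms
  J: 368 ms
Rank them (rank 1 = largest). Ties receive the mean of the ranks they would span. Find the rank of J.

Sorted (descending): 489, 488, 482, 449, 368, 334, 334, 334, 328, 315, 315
The 3 values of 334 occupy positions 6–8 → average rank 7.
The 2 values of 315 occupy positions 10–11 → average rank (10+11)/2 = 10.5.
J has value 368 ms → rank 5.

5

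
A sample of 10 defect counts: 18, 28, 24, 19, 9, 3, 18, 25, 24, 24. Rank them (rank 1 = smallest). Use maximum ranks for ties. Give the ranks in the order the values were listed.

Sorted (ascending): 3, 9, 18, 18, 19, 24, 24, 24, 25, 28
The 2 values of 18 occupy positions 3–4 → each gets rank 4.
The 3 values of 24 occupy positions 6–8 → each gets rank 8.

4, 10, 8, 5, 2, 1, 4, 9, 8, 8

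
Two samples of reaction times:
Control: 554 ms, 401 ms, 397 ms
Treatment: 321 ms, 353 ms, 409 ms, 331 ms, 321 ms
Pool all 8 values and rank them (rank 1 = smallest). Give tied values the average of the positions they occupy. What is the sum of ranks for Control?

19

Sorted (ascending): 321, 321, 331, 353, 397, 401, 409, 554
The 2 values of 321 occupy positions 1–2 → average rank (1+2)/2 = 1.5.
Control values → pooled ranks: 554→8, 401→6, 397→5
Rank sum = 8 + 6 + 5 = 19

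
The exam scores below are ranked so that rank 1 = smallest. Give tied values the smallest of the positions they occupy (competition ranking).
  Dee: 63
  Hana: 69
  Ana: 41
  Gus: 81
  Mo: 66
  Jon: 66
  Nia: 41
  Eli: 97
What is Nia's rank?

1

Sorted (ascending): 41, 41, 63, 66, 66, 69, 81, 97
The 2 values of 41 occupy positions 1–2 → each gets rank 1.
The 2 values of 66 occupy positions 4–5 → each gets rank 4.
Nia has value 41 → rank 1.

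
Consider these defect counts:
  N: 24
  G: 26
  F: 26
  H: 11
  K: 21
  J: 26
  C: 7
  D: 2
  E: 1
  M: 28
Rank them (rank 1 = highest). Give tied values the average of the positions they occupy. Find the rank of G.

Sorted (descending): 28, 26, 26, 26, 24, 21, 11, 7, 2, 1
The 3 values of 26 occupy positions 2–4 → average rank 3.
G has value 26 → rank 3.

3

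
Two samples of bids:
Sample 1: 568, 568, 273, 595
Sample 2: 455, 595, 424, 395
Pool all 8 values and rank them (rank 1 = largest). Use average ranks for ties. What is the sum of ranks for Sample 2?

Sorted (descending): 595, 595, 568, 568, 455, 424, 395, 273
The 2 values of 595 occupy positions 1–2 → average rank (1+2)/2 = 1.5.
The 2 values of 568 occupy positions 3–4 → average rank (3+4)/2 = 3.5.
Sample 2 values → pooled ranks: 455→5, 595→1.5, 424→6, 395→7
Rank sum = 5 + 1.5 + 6 + 7 = 19.5

19.5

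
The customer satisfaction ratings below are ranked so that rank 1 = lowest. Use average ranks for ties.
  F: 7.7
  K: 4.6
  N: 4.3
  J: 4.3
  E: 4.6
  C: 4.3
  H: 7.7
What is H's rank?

6.5

Sorted (ascending): 4.3, 4.3, 4.3, 4.6, 4.6, 7.7, 7.7
The 3 values of 4.3 occupy positions 1–3 → average rank 2.
The 2 values of 4.6 occupy positions 4–5 → average rank (4+5)/2 = 4.5.
The 2 values of 7.7 occupy positions 6–7 → average rank (6+7)/2 = 6.5.
H has value 7.7 → rank 6.5.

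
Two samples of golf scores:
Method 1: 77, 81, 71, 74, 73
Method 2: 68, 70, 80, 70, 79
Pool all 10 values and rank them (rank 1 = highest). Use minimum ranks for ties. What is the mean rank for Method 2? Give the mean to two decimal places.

6.20

Sorted (descending): 81, 80, 79, 77, 74, 73, 71, 70, 70, 68
The 2 values of 70 occupy positions 8–9 → each gets rank 8.
Method 2 values → pooled ranks: 68→10, 70→8, 80→2, 70→8, 79→3
Mean rank = (10 + 8 + 2 + 8 + 3) / 5 = 6.20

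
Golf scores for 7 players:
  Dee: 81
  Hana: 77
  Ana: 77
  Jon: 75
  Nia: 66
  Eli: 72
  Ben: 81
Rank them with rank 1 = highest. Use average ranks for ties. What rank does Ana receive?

3.5

Sorted (descending): 81, 81, 77, 77, 75, 72, 66
The 2 values of 81 occupy positions 1–2 → average rank (1+2)/2 = 1.5.
The 2 values of 77 occupy positions 3–4 → average rank (3+4)/2 = 3.5.
Ana has value 77 → rank 3.5.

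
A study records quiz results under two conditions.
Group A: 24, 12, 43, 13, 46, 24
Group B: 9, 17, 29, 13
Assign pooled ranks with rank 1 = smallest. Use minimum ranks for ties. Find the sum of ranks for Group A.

Sorted (ascending): 9, 12, 13, 13, 17, 24, 24, 29, 43, 46
The 2 values of 13 occupy positions 3–4 → each gets rank 3.
The 2 values of 24 occupy positions 6–7 → each gets rank 6.
Group A values → pooled ranks: 24→6, 12→2, 43→9, 13→3, 46→10, 24→6
Rank sum = 6 + 2 + 9 + 3 + 10 + 6 = 36

36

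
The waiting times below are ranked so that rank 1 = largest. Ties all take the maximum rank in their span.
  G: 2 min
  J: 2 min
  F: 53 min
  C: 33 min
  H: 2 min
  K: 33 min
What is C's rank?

Sorted (descending): 53, 33, 33, 2, 2, 2
The 2 values of 33 occupy positions 2–3 → each gets rank 3.
The 3 values of 2 occupy positions 4–6 → each gets rank 6.
C has value 33 min → rank 3.

3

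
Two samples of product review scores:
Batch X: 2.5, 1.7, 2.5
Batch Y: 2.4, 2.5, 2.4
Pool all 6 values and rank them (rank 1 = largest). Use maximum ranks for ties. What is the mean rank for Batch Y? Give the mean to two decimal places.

4.33

Sorted (descending): 2.5, 2.5, 2.5, 2.4, 2.4, 1.7
The 3 values of 2.5 occupy positions 1–3 → each gets rank 3.
The 2 values of 2.4 occupy positions 4–5 → each gets rank 5.
Batch Y values → pooled ranks: 2.4→5, 2.5→3, 2.4→5
Mean rank = (5 + 3 + 5) / 3 = 4.33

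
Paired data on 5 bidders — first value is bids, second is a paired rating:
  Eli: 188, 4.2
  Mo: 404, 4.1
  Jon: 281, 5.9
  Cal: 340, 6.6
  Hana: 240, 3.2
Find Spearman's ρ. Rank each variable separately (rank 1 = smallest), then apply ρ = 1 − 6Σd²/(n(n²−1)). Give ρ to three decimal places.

Ranks of variable 1: 1, 5, 3, 4, 2
Ranks of variable 2: 3, 2, 4, 5, 1
d = r₁ − r₂: -2, 3, -1, -1, 1
d²: 4, 9, 1, 1, 1; Σd² = 16
ρ = 1 − 6·16/(5·24) = 1 − 96/120 = 0.200

0.200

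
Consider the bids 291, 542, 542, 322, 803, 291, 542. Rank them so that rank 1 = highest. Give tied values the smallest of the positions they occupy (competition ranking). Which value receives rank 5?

Sorted (descending): 803, 542, 542, 542, 322, 291, 291
The 3 values of 542 occupy positions 2–4 → each gets rank 2.
The 2 values of 291 occupy positions 6–7 → each gets rank 6.
Rank 5 → value 322.

322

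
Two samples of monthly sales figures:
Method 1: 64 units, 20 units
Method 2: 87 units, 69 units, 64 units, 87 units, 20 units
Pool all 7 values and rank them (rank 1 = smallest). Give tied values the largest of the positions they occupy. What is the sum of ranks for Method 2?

Sorted (ascending): 20, 20, 64, 64, 69, 87, 87
The 2 values of 20 occupy positions 1–2 → each gets rank 2.
The 2 values of 64 occupy positions 3–4 → each gets rank 4.
The 2 values of 87 occupy positions 6–7 → each gets rank 7.
Method 2 values → pooled ranks: 87→7, 69→5, 64→4, 87→7, 20→2
Rank sum = 7 + 5 + 4 + 7 + 2 = 25

25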